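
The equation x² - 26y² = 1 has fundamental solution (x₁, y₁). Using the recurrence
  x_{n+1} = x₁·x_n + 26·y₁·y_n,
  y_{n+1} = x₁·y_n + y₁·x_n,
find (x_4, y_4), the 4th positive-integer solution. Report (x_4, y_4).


Step 1: Find the fundamental solution (x₁, y₁) of x² - 26y² = 1.
  Expand √26 as a continued fraction. a₀ = ⌊√26⌋ = 5; iterate m_{k+1} = d_k·a_k − m_k, d_{k+1} = (26 − m_{k+1}²)/d_k, a_{k+1} = ⌊(a₀ + m_{k+1})/d_{k+1}⌋ (starting m₀ = 0, d₀ = 1), with convergents p_k = a_k·p_{k-1} + p_{k-2}, q_k = a_k·q_{k-1} + q_{k-2} (p₋₁ = 1, q₋₁ = 0):
  k = 0: a₀ = 5; p₀/q₀ = 5/1; p₀² − 26·q₀² = 25 − 26 = -1.
  k = 1: m = 5, d = 1, a = ⌊(5 + 5)/1⌋ = 10; p/q = (10·5 + 1)/(10·1 + 0) = 51/10; p² − 26·q² = 2601 − 2600 = 1.
  The first convergent with p² − 26·q² = 1 gives the fundamental solution (x₁, y₁) = (51, 10).
Step 2: Apply the recurrence (x_{n+1}, y_{n+1}) = (x₁x_n + 26y₁y_n, x₁y_n + y₁x_n) repeatedly.
  From (x_1, y_1) = (51, 10): x_2 = 51·51 + 26·10·10 = 5201; y_2 = 51·10 + 10·51 = 1020.
  From (x_2, y_2) = (5201, 1020): x_3 = 51·5201 + 26·10·1020 = 530451; y_3 = 51·1020 + 10·5201 = 104030.
  From (x_3, y_3) = (530451, 104030): x_4 = 51·530451 + 26·10·104030 = 54100801; y_4 = 51·104030 + 10·530451 = 10610040.
Step 3: Verify x_4² - 26·y_4² = 2926896668841601 - 2926896668841600 = 1 (should be 1). ✓

(x_1, y_1) = (51, 10); (x_4, y_4) = (54100801, 10610040).


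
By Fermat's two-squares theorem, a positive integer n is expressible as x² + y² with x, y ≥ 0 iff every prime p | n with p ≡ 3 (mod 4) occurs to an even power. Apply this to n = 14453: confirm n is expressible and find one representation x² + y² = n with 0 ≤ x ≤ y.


Step 1: Factor n = 14453 = 97 · 149.
Step 2: Check the mod-4 condition on each prime factor: 97 ≡ 1 (mod 4), exponent 1; 149 ≡ 1 (mod 4), exponent 1.
All primes ≡ 3 (mod 4) appear to even exponent (or don't appear), so by the two-squares theorem n IS expressible as a sum of two squares.
Step 3: Build a representation. Here n = 97 · 149 is a product of primes ≡ 1 (mod 4). Each prime p ≡ 1 (mod 4) is itself a sum of two squares; find a² by testing p − a² for a perfect square:
  97: 97 − 1² = 96, 97 − 2² = 93, 97 − 3² = 88, 97 − 4² = 81 = 9² ⇒ 97 = 4² + 9².
  149: 149 − 1² = 148, 149 − 2² = 145, 149 − 3² = 140, 149 − 4² = 133, 149 − 5² = 124, 149 − 6² = 113, 149 − 7² = 100 = 10² ⇒ 149 = 7² + 10².
  Combine using the Brahmagupta–Fibonacci identity (a² + b²)(c² + d²) = (ac − bd)² + (ad + bc)² = (ac + bd)² + (ad − bc)²:
  97 · 149 = 14453: from (4² + 9²)(7² + 10²), take (4·7 − 9·10, 4·10 + 9·7) = (28 − 90, 40 + 63) = (-62, 103); dropping signs (only squares matter) gives (62, 103); check 62² + 103² = 3844 + 10609 = 14453 ✓.
Step 4: Order so x ≤ y and verify: 62² + 103² = 3844 + 10609 = 14453 = n. ✓

n = 14453 = 62² + 103² (one valid representation with x ≤ y).


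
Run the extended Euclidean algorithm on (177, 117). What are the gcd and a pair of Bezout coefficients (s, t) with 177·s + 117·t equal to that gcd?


Euclidean algorithm on (177, 117) — divide until remainder is 0:
  177 = 1 · 117 + 60
  117 = 1 · 60 + 57
  60 = 1 · 57 + 3
  57 = 19 · 3 + 0
gcd(177, 117) = 3.
Track Bezout coefficients alongside the remainders: start with r₀ = 177 = a·1 + b·0 (s = 1, t = 0) and r₁ = 117 = a·0 + b·1 (s = 0, t = 1); each new remainder r_{k+1} = r_{k-1} − q_k·r_k inherits s_{k+1} = s_{k-1} − q_k·s_k, t_{k+1} = t_{k-1} − q_k·t_k, so r_k = a·s_k + b·t_k at every step:
  q = 1: r = 60, s = 1 − 1·0 = 1, t = 0 − 1·1 = -1  (check: 177·1 + 117·(-1) = 60)
  q = 1: r = 57, s = 0 − 1·1 = -1, t = 1 − 1·(-1) = 2  (check: 177·(-1) + 117·2 = 57)
  q = 1: r = 3, s = 1 − 1·(-1) = 2, t = -1 − 1·2 = -3  (check: 177·2 + 117·(-3) = 3)
The row with r = 3 (the gcd) gives the Bezout coefficients s = 2, t = -3.
Result: 177 · (2) + 117 · (-3) = 3.

gcd(177, 117) = 3; s = 2, t = -3 (check: 177·2 + 117·(-3) = 3).


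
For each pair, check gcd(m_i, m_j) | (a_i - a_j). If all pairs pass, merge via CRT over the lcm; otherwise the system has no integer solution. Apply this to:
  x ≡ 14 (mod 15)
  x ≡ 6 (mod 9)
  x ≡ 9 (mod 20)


Moduli 15, 9, 20 are not pairwise coprime, so CRT works modulo lcm(m_i) when all pairwise compatibility conditions hold.
Pairwise compatibility: gcd(m_i, m_j) must divide a_i - a_j for every pair.
Merge one congruence at a time:
  Start: x ≡ 14 (mod 15).
  Combine with x ≡ 6 (mod 9): gcd(15, 9) = 3, and 6 - 14 = -8 is NOT divisible by 3.
    ⇒ system is inconsistent (no integer solution).

No solution (the system is inconsistent).


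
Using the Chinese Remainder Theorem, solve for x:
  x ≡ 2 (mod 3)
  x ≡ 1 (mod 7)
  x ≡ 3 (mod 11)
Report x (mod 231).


Moduli 3, 7, 11 are pairwise coprime; by CRT there is a unique solution modulo M = 3 · 7 · 11 = 231.
Solve pairwise, accumulating the modulus:
  Start with x ≡ 2 (mod 3).
  Combine with x ≡ 1 (mod 7): since gcd(3, 7) = 1, we get a unique residue mod 21.
    Write x = 2 + 3·t and substitute into x ≡ 1 (mod 7): 3·t ≡ 1 − 2 = -1 (mod 7).
    Reduce coefficients mod 7: 3·t ≡ 6 (mod 7).
    The inverse of 3 mod 7 is 5 (since 3·5 = 15 = 2·7 + 1), so t ≡ 5·6 = 30 ≡ 2 (mod 7).
    Then x = 2 + 3·2 = 8, valid modulo lcm(3, 7) = 21: x ≡ 8 (mod 21).
  Combine with x ≡ 3 (mod 11): since gcd(21, 11) = 1, we get a unique residue mod 231.
    Write x = 8 + 21·t and substitute into x ≡ 3 (mod 11): 21·t ≡ 3 − 8 = -5 (mod 11).
    Reduce coefficients mod 11: 10·t ≡ 6 (mod 11).
    The inverse of 10 mod 11 is 10 (since 10·10 = 100 = 9·11 + 1), so t ≡ 10·6 = 60 ≡ 5 (mod 11).
    Then x = 8 + 21·5 = 113, valid modulo lcm(21, 11) = 231: x ≡ 113 (mod 231).
Verify: 113 mod 3 = 2 ✓, 113 mod 7 = 1 ✓, 113 mod 11 = 3 ✓.

x ≡ 113 (mod 231).


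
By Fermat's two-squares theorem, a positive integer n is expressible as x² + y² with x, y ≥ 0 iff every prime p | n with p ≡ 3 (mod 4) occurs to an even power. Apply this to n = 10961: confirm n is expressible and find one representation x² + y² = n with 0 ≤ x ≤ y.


Step 1: Factor n = 10961 = 97 · 113.
Step 2: Check the mod-4 condition on each prime factor: 97 ≡ 1 (mod 4), exponent 1; 113 ≡ 1 (mod 4), exponent 1.
All primes ≡ 3 (mod 4) appear to even exponent (or don't appear), so by the two-squares theorem n IS expressible as a sum of two squares.
Step 3: Build a representation. Here n = 97 · 113 is a product of primes ≡ 1 (mod 4). Each prime p ≡ 1 (mod 4) is itself a sum of two squares; find a² by testing p − a² for a perfect square:
  97: 97 − 1² = 96, 97 − 2² = 93, 97 − 3² = 88, 97 − 4² = 81 = 9² ⇒ 97 = 4² + 9².
  113: 113 − 1² = 112, 113 − 2² = 109, 113 − 3² = 104, 113 − 4² = 97, 113 − 5² = 88, 113 − 6² = 77, 113 − 7² = 64 = 8² ⇒ 113 = 7² + 8².
  Combine using the Brahmagupta–Fibonacci identity (a² + b²)(c² + d²) = (ac − bd)² + (ad + bc)² = (ac + bd)² + (ad − bc)²:
  97 · 113 = 10961: from (4² + 9²)(7² + 8²), take (4·7 − 9·8, 4·8 + 9·7) = (28 − 72, 32 + 63) = (-44, 95); dropping signs (only squares matter) gives (44, 95); check 44² + 95² = 1936 + 9025 = 10961 ✓.
Step 4: Order so x ≤ y and verify: 44² + 95² = 1936 + 9025 = 10961 = n. ✓

n = 10961 = 44² + 95² (one valid representation with x ≤ y).


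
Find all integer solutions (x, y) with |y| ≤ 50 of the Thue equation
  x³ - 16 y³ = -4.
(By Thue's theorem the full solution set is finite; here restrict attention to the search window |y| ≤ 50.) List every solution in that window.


The equation is x³ - 16y³ = -4. For fixed y, x³ = 16·y³ − 4, so a solution requires the RHS to be a perfect cube.
Strategy: iterate y from -50 to 50, compute RHS = 16·y³ − 4, and check whether it is a (positive or negative) perfect cube.
Check small values of y:
  y = 0: RHS = -4 is not a perfect cube.
  y = 1: RHS = 12 is not a perfect cube.
  y = -1: RHS = -20 is not a perfect cube.
  y = 2: RHS = 124 is not a perfect cube.
  y = -2: RHS = -132 is not a perfect cube.
  y = 3: RHS = 428 is not a perfect cube.
  y = -3: RHS = -436 is not a perfect cube.
Continuing the search up to |y| = 50 finds no solutions either.
No (x, y) in the scanned range satisfies the equation.

No integer solutions with |y| ≤ 50.


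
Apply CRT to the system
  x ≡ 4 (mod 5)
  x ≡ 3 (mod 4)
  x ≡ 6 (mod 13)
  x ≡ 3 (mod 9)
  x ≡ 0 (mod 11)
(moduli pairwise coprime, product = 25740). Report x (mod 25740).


Product of moduli M = 5 · 4 · 13 · 9 · 11 = 25740.
Merge one congruence at a time:
  Start: x ≡ 4 (mod 5).
  Combine with x ≡ 3 (mod 4); new modulus lcm = 20.
    Write x = 4 + 5·t and substitute into x ≡ 3 (mod 4): 5·t ≡ 3 − 4 = -1 (mod 4).
    Reduce coefficients mod 4: 1·t ≡ 3 (mod 4).
    So t ≡ 3 (mod 4).
    Then x = 4 + 5·3 = 19, valid modulo lcm(5, 4) = 20: x ≡ 19 (mod 20).
  Combine with x ≡ 6 (mod 13); new modulus lcm = 260.
    Write x = 19 + 20·t and substitute into x ≡ 6 (mod 13): 20·t ≡ 6 − 19 = -13 (mod 13).
    Reduce coefficients mod 13: 7·t ≡ 0 (mod 13).
    The inverse of 7 mod 13 is 2 (since 7·2 = 14 = 1·13 + 1), so t ≡ 2·0 = 0 ≡ 0 (mod 13).
    Then x = 19 + 20·0 = 19, valid modulo lcm(20, 13) = 260: x ≡ 19 (mod 260).
  Combine with x ≡ 3 (mod 9); new modulus lcm = 2340.
    Write x = 19 + 260·t and substitute into x ≡ 3 (mod 9): 260·t ≡ 3 − 19 = -16 (mod 9).
    Reduce coefficients mod 9: 8·t ≡ 2 (mod 9).
    The inverse of 8 mod 9 is 8 (since 8·8 = 64 = 7·9 + 1), so t ≡ 8·2 = 16 ≡ 7 (mod 9).
    Then x = 19 + 260·7 = 1839, valid modulo lcm(260, 9) = 2340: x ≡ 1839 (mod 2340).
  Combine with x ≡ 0 (mod 11); new modulus lcm = 25740.
    Write x = 1839 + 2340·t and substitute into x ≡ 0 (mod 11): 2340·t ≡ 0 − 1839 = -1839 (mod 11).
    Reduce coefficients mod 11: 8·t ≡ 9 (mod 11).
    The inverse of 8 mod 11 is 7 (since 8·7 = 56 = 5·11 + 1), so t ≡ 7·9 = 63 ≡ 8 (mod 11).
    Then x = 1839 + 2340·8 = 20559, valid modulo lcm(2340, 11) = 25740: x ≡ 20559 (mod 25740).
Verify against each original: 20559 mod 5 = 4, 20559 mod 4 = 3, 20559 mod 13 = 6, 20559 mod 9 = 3, 20559 mod 11 = 0.

x ≡ 20559 (mod 25740).


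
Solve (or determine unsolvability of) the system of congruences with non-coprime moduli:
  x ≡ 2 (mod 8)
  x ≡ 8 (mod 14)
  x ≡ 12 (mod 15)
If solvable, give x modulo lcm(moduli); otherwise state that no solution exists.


Moduli 8, 14, 15 are not pairwise coprime, so CRT works modulo lcm(m_i) when all pairwise compatibility conditions hold.
Pairwise compatibility: gcd(m_i, m_j) must divide a_i - a_j for every pair.
Merge one congruence at a time:
  Start: x ≡ 2 (mod 8).
  Combine with x ≡ 8 (mod 14): gcd(8, 14) = 2; 8 - 2 = 6, which IS divisible by 2, so compatible.
    Write x = 2 + 8·t and substitute into x ≡ 8 (mod 14): 8·t ≡ 8 − 2 = 6 (mod 14).
    Divide the congruence (and modulus) by g = 2: 4·t ≡ 3 (mod 7).
    The inverse of 4 mod 7 is 2 (since 4·2 = 8 = 1·7 + 1), so t ≡ 2·3 = 6 ≡ 6 (mod 7).
    Then x = 2 + 8·6 = 50, valid modulo lcm(8, 14) = 56: x ≡ 50 (mod 56).
  Combine with x ≡ 12 (mod 15): gcd(56, 15) = 1; 12 - 50 = -38, which IS divisible by 1, so compatible.
    Write x = 50 + 56·t and substitute into x ≡ 12 (mod 15): 56·t ≡ 12 − 50 = -38 (mod 15).
    Reduce coefficients mod 15: 11·t ≡ 7 (mod 15).
    The inverse of 11 mod 15 is 11 (since 11·11 = 121 = 8·15 + 1), so t ≡ 11·7 = 77 ≡ 2 (mod 15).
    Then x = 50 + 56·2 = 162, valid modulo lcm(56, 15) = 840: x ≡ 162 (mod 840).
Verify: 162 mod 8 = 2, 162 mod 14 = 8, 162 mod 15 = 12.

x ≡ 162 (mod 840).


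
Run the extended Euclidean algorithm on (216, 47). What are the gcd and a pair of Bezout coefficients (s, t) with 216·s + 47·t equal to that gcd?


Euclidean algorithm on (216, 47) — divide until remainder is 0:
  216 = 4 · 47 + 28
  47 = 1 · 28 + 19
  28 = 1 · 19 + 9
  19 = 2 · 9 + 1
  9 = 9 · 1 + 0
gcd(216, 47) = 1.
Track Bezout coefficients alongside the remainders: start with r₀ = 216 = a·1 + b·0 (s = 1, t = 0) and r₁ = 47 = a·0 + b·1 (s = 0, t = 1); each new remainder r_{k+1} = r_{k-1} − q_k·r_k inherits s_{k+1} = s_{k-1} − q_k·s_k, t_{k+1} = t_{k-1} − q_k·t_k, so r_k = a·s_k + b·t_k at every step:
  q = 4: r = 28, s = 1 − 4·0 = 1, t = 0 − 4·1 = -4  (check: 216·1 + 47·(-4) = 28)
  q = 1: r = 19, s = 0 − 1·1 = -1, t = 1 − 1·(-4) = 5  (check: 216·(-1) + 47·5 = 19)
  q = 1: r = 9, s = 1 − 1·(-1) = 2, t = -4 − 1·5 = -9  (check: 216·2 + 47·(-9) = 9)
  q = 2: r = 1, s = -1 − 2·2 = -5, t = 5 − 2·(-9) = 23  (check: 216·(-5) + 47·23 = 1)
The row with r = 1 (the gcd) gives the Bezout coefficients s = -5, t = 23.
Result: 216 · (-5) + 47 · (23) = 1.

gcd(216, 47) = 1; s = -5, t = 23 (check: 216·(-5) + 47·23 = 1).


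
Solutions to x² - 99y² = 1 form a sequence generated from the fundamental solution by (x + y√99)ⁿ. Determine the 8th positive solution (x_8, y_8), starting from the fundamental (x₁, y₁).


Step 1: Find the fundamental solution (x₁, y₁) of x² - 99y² = 1.
  Expand √99 as a continued fraction. a₀ = ⌊√99⌋ = 9; iterate m_{k+1} = d_k·a_k − m_k, d_{k+1} = (99 − m_{k+1}²)/d_k, a_{k+1} = ⌊(a₀ + m_{k+1})/d_{k+1}⌋ (starting m₀ = 0, d₀ = 1), with convergents p_k = a_k·p_{k-1} + p_{k-2}, q_k = a_k·q_{k-1} + q_{k-2} (p₋₁ = 1, q₋₁ = 0):
  k = 0: a₀ = 9; p₀/q₀ = 9/1; p₀² − 99·q₀² = 81 − 99 = -18.
  k = 1: m = 9, d = 18, a = ⌊(9 + 9)/18⌋ = 1; p/q = (1·9 + 1)/(1·1 + 0) = 10/1; p² − 99·q² = 100 − 99 = 1.
  The first convergent with p² − 99·q² = 1 gives the fundamental solution (x₁, y₁) = (10, 1).
Step 2: Apply the recurrence (x_{n+1}, y_{n+1}) = (x₁x_n + 99y₁y_n, x₁y_n + y₁x_n) repeatedly.
  From (x_1, y_1) = (10, 1): x_2 = 10·10 + 99·1·1 = 199; y_2 = 10·1 + 1·10 = 20.
  From (x_2, y_2) = (199, 20): x_3 = 10·199 + 99·1·20 = 3970; y_3 = 10·20 + 1·199 = 399.
  From (x_3, y_3) = (3970, 399): x_4 = 10·3970 + 99·1·399 = 79201; y_4 = 10·399 + 1·3970 = 7960.
  From (x_4, y_4) = (79201, 7960): x_5 = 10·79201 + 99·1·7960 = 1580050; y_5 = 10·7960 + 1·79201 = 158801.
  From (x_5, y_5) = (1580050, 158801): x_6 = 10·1580050 + 99·1·158801 = 31521799; y_6 = 10·158801 + 1·1580050 = 3168060.
  From (x_6, y_6) = (31521799, 3168060): x_7 = 10·31521799 + 99·1·3168060 = 628855930; y_7 = 10·3168060 + 1·31521799 = 63202399.
  From (x_7, y_7) = (628855930, 63202399): x_8 = 10·628855930 + 99·1·63202399 = 12545596801; y_8 = 10·63202399 + 1·628855930 = 1260879920.
Step 3: Verify x_8² - 99·y_8² = 157391999093261433601 - 157391999093261433600 = 1 (should be 1). ✓

(x_1, y_1) = (10, 1); (x_8, y_8) = (12545596801, 1260879920).


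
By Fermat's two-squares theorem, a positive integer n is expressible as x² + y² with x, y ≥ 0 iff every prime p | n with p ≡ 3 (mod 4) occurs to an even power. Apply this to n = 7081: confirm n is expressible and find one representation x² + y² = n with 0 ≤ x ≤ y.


Step 1: Factor n = 7081 = 73 · 97.
Step 2: Check the mod-4 condition on each prime factor: 73 ≡ 1 (mod 4), exponent 1; 97 ≡ 1 (mod 4), exponent 1.
All primes ≡ 3 (mod 4) appear to even exponent (or don't appear), so by the two-squares theorem n IS expressible as a sum of two squares.
Step 3: Build a representation. Here n = 73 · 97 is a product of primes ≡ 1 (mod 4). Each prime p ≡ 1 (mod 4) is itself a sum of two squares; find a² by testing p − a² for a perfect square:
  73: 73 − 1² = 72, 73 − 2² = 69, 73 − 3² = 64 = 8² ⇒ 73 = 3² + 8².
  97: 97 − 1² = 96, 97 − 2² = 93, 97 − 3² = 88, 97 − 4² = 81 = 9² ⇒ 97 = 4² + 9².
  Combine using the Brahmagupta–Fibonacci identity (a² + b²)(c² + d²) = (ac − bd)² + (ad + bc)² = (ac + bd)² + (ad − bc)²:
  73 · 97 = 7081: from (3² + 8²)(4² + 9²), take (3·4 − 8·9, 3·9 + 8·4) = (12 − 72, 27 + 32) = (-60, 59); dropping signs (only squares matter) gives (60, 59); check 60² + 59² = 3600 + 3481 = 7081 ✓.
Step 4: Order so x ≤ y and verify: 59² + 60² = 3481 + 3600 = 7081 = n. ✓

n = 7081 = 59² + 60² (one valid representation with x ≤ y).


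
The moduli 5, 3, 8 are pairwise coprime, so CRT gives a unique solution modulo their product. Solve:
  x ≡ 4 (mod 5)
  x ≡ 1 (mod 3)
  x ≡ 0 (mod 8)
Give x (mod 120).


Moduli 5, 3, 8 are pairwise coprime; by CRT there is a unique solution modulo M = 5 · 3 · 8 = 120.
Solve pairwise, accumulating the modulus:
  Start with x ≡ 4 (mod 5).
  Combine with x ≡ 1 (mod 3): since gcd(5, 3) = 1, we get a unique residue mod 15.
    Write x = 4 + 5·t and substitute into x ≡ 1 (mod 3): 5·t ≡ 1 − 4 = -3 (mod 3).
    Reduce coefficients mod 3: 2·t ≡ 0 (mod 3).
    The inverse of 2 mod 3 is 2 (since 2·2 = 4 = 1·3 + 1), so t ≡ 2·0 = 0 ≡ 0 (mod 3).
    Then x = 4 + 5·0 = 4, valid modulo lcm(5, 3) = 15: x ≡ 4 (mod 15).
  Combine with x ≡ 0 (mod 8): since gcd(15, 8) = 1, we get a unique residue mod 120.
    Write x = 4 + 15·t and substitute into x ≡ 0 (mod 8): 15·t ≡ 0 − 4 = -4 (mod 8).
    Reduce coefficients mod 8: 7·t ≡ 4 (mod 8).
    The inverse of 7 mod 8 is 7 (since 7·7 = 49 = 6·8 + 1), so t ≡ 7·4 = 28 ≡ 4 (mod 8).
    Then x = 4 + 15·4 = 64, valid modulo lcm(15, 8) = 120: x ≡ 64 (mod 120).
Verify: 64 mod 5 = 4 ✓, 64 mod 3 = 1 ✓, 64 mod 8 = 0 ✓.

x ≡ 64 (mod 120).


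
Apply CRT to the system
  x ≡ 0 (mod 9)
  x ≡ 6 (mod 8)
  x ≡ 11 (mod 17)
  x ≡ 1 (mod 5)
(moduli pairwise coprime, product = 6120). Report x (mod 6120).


Product of moduli M = 9 · 8 · 17 · 5 = 6120.
Merge one congruence at a time:
  Start: x ≡ 0 (mod 9).
  Combine with x ≡ 6 (mod 8); new modulus lcm = 72.
    Write x = 0 + 9·t and substitute into x ≡ 6 (mod 8): 9·t ≡ 6 − 0 = 6 (mod 8).
    Reduce coefficients mod 8: 1·t ≡ 6 (mod 8).
    So t ≡ 6 (mod 8).
    Then x = 0 + 9·6 = 54, valid modulo lcm(9, 8) = 72: x ≡ 54 (mod 72).
  Combine with x ≡ 11 (mod 17); new modulus lcm = 1224.
    Write x = 54 + 72·t and substitute into x ≡ 11 (mod 17): 72·t ≡ 11 − 54 = -43 (mod 17).
    Reduce coefficients mod 17: 4·t ≡ 8 (mod 17).
    The inverse of 4 mod 17 is 13 (since 4·13 = 52 = 3·17 + 1), so t ≡ 13·8 = 104 ≡ 2 (mod 17).
    Then x = 54 + 72·2 = 198, valid modulo lcm(72, 17) = 1224: x ≡ 198 (mod 1224).
  Combine with x ≡ 1 (mod 5); new modulus lcm = 6120.
    Write x = 198 + 1224·t and substitute into x ≡ 1 (mod 5): 1224·t ≡ 1 − 198 = -197 (mod 5).
    Reduce coefficients mod 5: 4·t ≡ 3 (mod 5).
    The inverse of 4 mod 5 is 4 (since 4·4 = 16 = 3·5 + 1), so t ≡ 4·3 = 12 ≡ 2 (mod 5).
    Then x = 198 + 1224·2 = 2646, valid modulo lcm(1224, 5) = 6120: x ≡ 2646 (mod 6120).
Verify against each original: 2646 mod 9 = 0, 2646 mod 8 = 6, 2646 mod 17 = 11, 2646 mod 5 = 1.

x ≡ 2646 (mod 6120).


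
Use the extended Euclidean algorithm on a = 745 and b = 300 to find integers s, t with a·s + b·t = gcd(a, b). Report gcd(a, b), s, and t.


Euclidean algorithm on (745, 300) — divide until remainder is 0:
  745 = 2 · 300 + 145
  300 = 2 · 145 + 10
  145 = 14 · 10 + 5
  10 = 2 · 5 + 0
gcd(745, 300) = 5.
Track Bezout coefficients alongside the remainders: start with r₀ = 745 = a·1 + b·0 (s = 1, t = 0) and r₁ = 300 = a·0 + b·1 (s = 0, t = 1); each new remainder r_{k+1} = r_{k-1} − q_k·r_k inherits s_{k+1} = s_{k-1} − q_k·s_k, t_{k+1} = t_{k-1} − q_k·t_k, so r_k = a·s_k + b·t_k at every step:
  q = 2: r = 145, s = 1 − 2·0 = 1, t = 0 − 2·1 = -2  (check: 745·1 + 300·(-2) = 145)
  q = 2: r = 10, s = 0 − 2·1 = -2, t = 1 − 2·(-2) = 5  (check: 745·(-2) + 300·5 = 10)
  q = 14: r = 5, s = 1 − 14·(-2) = 29, t = -2 − 14·5 = -72  (check: 745·29 + 300·(-72) = 5)
The row with r = 5 (the gcd) gives the Bezout coefficients s = 29, t = -72.
Result: 745 · (29) + 300 · (-72) = 5.

gcd(745, 300) = 5; s = 29, t = -72 (check: 745·29 + 300·(-72) = 5).


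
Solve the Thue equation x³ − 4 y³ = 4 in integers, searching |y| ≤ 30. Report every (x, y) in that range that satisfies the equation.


The equation is x³ - 4y³ = 4. For fixed y, x³ = 4·y³ + 4, so a solution requires the RHS to be a perfect cube.
Strategy: iterate y from -30 to 30, compute RHS = 4·y³ + 4, and check whether it is a (positive or negative) perfect cube.
Check small values of y:
  y = 0: RHS = 4 is not a perfect cube.
  y = 1: RHS = 8 = (2)³ ⇒ x = 2 works.
  y = -1: RHS = 0 = (0)³ ⇒ x = 0 works.
  y = 2: RHS = 36 is not a perfect cube.
  y = -2: RHS = -28 is not a perfect cube.
  y = 3: RHS = 112 is not a perfect cube.
  y = -3: RHS = -104 is not a perfect cube.
Continuing the search up to |y| = 30 finds no further solutions beyond those listed.
Collected solutions: (0, -1), (2, 1).

Solutions (with |y| ≤ 30): (0, -1), (2, 1).


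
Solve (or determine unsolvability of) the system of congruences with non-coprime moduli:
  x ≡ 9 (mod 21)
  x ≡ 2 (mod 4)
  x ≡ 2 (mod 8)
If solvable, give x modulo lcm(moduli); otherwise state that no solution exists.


Moduli 21, 4, 8 are not pairwise coprime, so CRT works modulo lcm(m_i) when all pairwise compatibility conditions hold.
Pairwise compatibility: gcd(m_i, m_j) must divide a_i - a_j for every pair.
Merge one congruence at a time:
  Start: x ≡ 9 (mod 21).
  Combine with x ≡ 2 (mod 4): gcd(21, 4) = 1; 2 - 9 = -7, which IS divisible by 1, so compatible.
    Write x = 9 + 21·t and substitute into x ≡ 2 (mod 4): 21·t ≡ 2 − 9 = -7 (mod 4).
    Reduce coefficients mod 4: 1·t ≡ 1 (mod 4).
    So t ≡ 1 (mod 4).
    Then x = 9 + 21·1 = 30, valid modulo lcm(21, 4) = 84: x ≡ 30 (mod 84).
  Combine with x ≡ 2 (mod 8): gcd(84, 8) = 4; 2 - 30 = -28, which IS divisible by 4, so compatible.
    Write x = 30 + 84·t and substitute into x ≡ 2 (mod 8): 84·t ≡ 2 − 30 = -28 (mod 8).
    Divide the congruence (and modulus) by g = 4: 21·t ≡ -7 (mod 2).
    Reduce coefficients mod 2: 1·t ≡ 1 (mod 2).
    So t ≡ 1 (mod 2).
    Then x = 30 + 84·1 = 114, valid modulo lcm(84, 8) = 168: x ≡ 114 (mod 168).
Verify: 114 mod 21 = 9, 114 mod 4 = 2, 114 mod 8 = 2.

x ≡ 114 (mod 168).


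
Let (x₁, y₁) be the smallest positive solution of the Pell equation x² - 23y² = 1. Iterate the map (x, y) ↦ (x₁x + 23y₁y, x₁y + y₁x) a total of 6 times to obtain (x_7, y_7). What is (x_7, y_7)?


Step 1: Find the fundamental solution (x₁, y₁) of x² - 23y² = 1.
  Expand √23 as a continued fraction. a₀ = ⌊√23⌋ = 4; iterate m_{k+1} = d_k·a_k − m_k, d_{k+1} = (23 − m_{k+1}²)/d_k, a_{k+1} = ⌊(a₀ + m_{k+1})/d_{k+1}⌋ (starting m₀ = 0, d₀ = 1), with convergents p_k = a_k·p_{k-1} + p_{k-2}, q_k = a_k·q_{k-1} + q_{k-2} (p₋₁ = 1, q₋₁ = 0):
  k = 0: a₀ = 4; p₀/q₀ = 4/1; p₀² − 23·q₀² = 16 − 23 = -7.
  k = 1: m = 4, d = 7, a = ⌊(4 + 4)/7⌋ = 1; p/q = (1·4 + 1)/(1·1 + 0) = 5/1; p² − 23·q² = 25 − 23 = 2.
  k = 2: m = 3, d = 2, a = ⌊(4 + 3)/2⌋ = 3; p/q = (3·5 + 4)/(3·1 + 1) = 19/4; p² − 23·q² = 361 − 368 = -7.
  k = 3: m = 3, d = 7, a = ⌊(4 + 3)/7⌋ = 1; p/q = (1·19 + 5)/(1·4 + 1) = 24/5; p² − 23·q² = 576 − 575 = 1.
  The first convergent with p² − 23·q² = 1 gives the fundamental solution (x₁, y₁) = (24, 5).
Step 2: Apply the recurrence (x_{n+1}, y_{n+1}) = (x₁x_n + 23y₁y_n, x₁y_n + y₁x_n) repeatedly.
  From (x_1, y_1) = (24, 5): x_2 = 24·24 + 23·5·5 = 1151; y_2 = 24·5 + 5·24 = 240.
  From (x_2, y_2) = (1151, 240): x_3 = 24·1151 + 23·5·240 = 55224; y_3 = 24·240 + 5·1151 = 11515.
  From (x_3, y_3) = (55224, 11515): x_4 = 24·55224 + 23·5·11515 = 2649601; y_4 = 24·11515 + 5·55224 = 552480.
  From (x_4, y_4) = (2649601, 552480): x_5 = 24·2649601 + 23·5·552480 = 127125624; y_5 = 24·552480 + 5·2649601 = 26507525.
  From (x_5, y_5) = (127125624, 26507525): x_6 = 24·127125624 + 23·5·26507525 = 6099380351; y_6 = 24·26507525 + 5·127125624 = 1271808720.
  From (x_6, y_6) = (6099380351, 1271808720): x_7 = 24·6099380351 + 23·5·1271808720 = 292643131224; y_7 = 24·1271808720 + 5·6099380351 = 61020311035.
Step 3: Verify x_7² - 23·y_7² = 85640002252587283738176 - 85640002252587283738175 = 1 (should be 1). ✓

(x_1, y_1) = (24, 5); (x_7, y_7) = (292643131224, 61020311035).


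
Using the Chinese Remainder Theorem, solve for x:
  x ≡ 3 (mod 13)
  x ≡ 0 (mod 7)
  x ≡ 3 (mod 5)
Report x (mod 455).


Moduli 13, 7, 5 are pairwise coprime; by CRT there is a unique solution modulo M = 13 · 7 · 5 = 455.
Solve pairwise, accumulating the modulus:
  Start with x ≡ 3 (mod 13).
  Combine with x ≡ 0 (mod 7): since gcd(13, 7) = 1, we get a unique residue mod 91.
    Write x = 3 + 13·t and substitute into x ≡ 0 (mod 7): 13·t ≡ 0 − 3 = -3 (mod 7).
    Reduce coefficients mod 7: 6·t ≡ 4 (mod 7).
    The inverse of 6 mod 7 is 6 (since 6·6 = 36 = 5·7 + 1), so t ≡ 6·4 = 24 ≡ 3 (mod 7).
    Then x = 3 + 13·3 = 42, valid modulo lcm(13, 7) = 91: x ≡ 42 (mod 91).
  Combine with x ≡ 3 (mod 5): since gcd(91, 5) = 1, we get a unique residue mod 455.
    Write x = 42 + 91·t and substitute into x ≡ 3 (mod 5): 91·t ≡ 3 − 42 = -39 (mod 5).
    Reduce coefficients mod 5: 1·t ≡ 1 (mod 5).
    So t ≡ 1 (mod 5).
    Then x = 42 + 91·1 = 133, valid modulo lcm(91, 5) = 455: x ≡ 133 (mod 455).
Verify: 133 mod 13 = 3 ✓, 133 mod 7 = 0 ✓, 133 mod 5 = 3 ✓.

x ≡ 133 (mod 455).


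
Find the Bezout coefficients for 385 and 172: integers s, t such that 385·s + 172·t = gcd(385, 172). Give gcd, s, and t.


Euclidean algorithm on (385, 172) — divide until remainder is 0:
  385 = 2 · 172 + 41
  172 = 4 · 41 + 8
  41 = 5 · 8 + 1
  8 = 8 · 1 + 0
gcd(385, 172) = 1.
Track Bezout coefficients alongside the remainders: start with r₀ = 385 = a·1 + b·0 (s = 1, t = 0) and r₁ = 172 = a·0 + b·1 (s = 0, t = 1); each new remainder r_{k+1} = r_{k-1} − q_k·r_k inherits s_{k+1} = s_{k-1} − q_k·s_k, t_{k+1} = t_{k-1} − q_k·t_k, so r_k = a·s_k + b·t_k at every step:
  q = 2: r = 41, s = 1 − 2·0 = 1, t = 0 − 2·1 = -2  (check: 385·1 + 172·(-2) = 41)
  q = 4: r = 8, s = 0 − 4·1 = -4, t = 1 − 4·(-2) = 9  (check: 385·(-4) + 172·9 = 8)
  q = 5: r = 1, s = 1 − 5·(-4) = 21, t = -2 − 5·9 = -47  (check: 385·21 + 172·(-47) = 1)
The row with r = 1 (the gcd) gives the Bezout coefficients s = 21, t = -47.
Result: 385 · (21) + 172 · (-47) = 1.

gcd(385, 172) = 1; s = 21, t = -47 (check: 385·21 + 172·(-47) = 1).


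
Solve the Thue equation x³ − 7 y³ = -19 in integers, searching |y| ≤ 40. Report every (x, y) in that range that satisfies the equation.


The equation is x³ - 7y³ = -19. For fixed y, x³ = 7·y³ − 19, so a solution requires the RHS to be a perfect cube.
Strategy: iterate y from -40 to 40, compute RHS = 7·y³ − 19, and check whether it is a (positive or negative) perfect cube.
Check small values of y:
  y = 0: RHS = -19 is not a perfect cube.
  y = 1: RHS = -12 is not a perfect cube.
  y = -1: RHS = -26 is not a perfect cube.
  y = 2: RHS = 37 is not a perfect cube.
  y = -2: RHS = -75 is not a perfect cube.
  y = 3: RHS = 170 is not a perfect cube.
  y = -3: RHS = -208 is not a perfect cube.
Continuing the search up to |y| = 40 finds no solutions either.
No (x, y) in the scanned range satisfies the equation.

No integer solutions with |y| ≤ 40.


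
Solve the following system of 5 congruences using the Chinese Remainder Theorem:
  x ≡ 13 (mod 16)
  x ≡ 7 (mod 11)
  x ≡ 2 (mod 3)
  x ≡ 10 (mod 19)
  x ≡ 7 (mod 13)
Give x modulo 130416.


Product of moduli M = 16 · 11 · 3 · 19 · 13 = 130416.
Merge one congruence at a time:
  Start: x ≡ 13 (mod 16).
  Combine with x ≡ 7 (mod 11); new modulus lcm = 176.
    Write x = 13 + 16·t and substitute into x ≡ 7 (mod 11): 16·t ≡ 7 − 13 = -6 (mod 11).
    Reduce coefficients mod 11: 5·t ≡ 5 (mod 11).
    The inverse of 5 mod 11 is 9 (since 5·9 = 45 = 4·11 + 1), so t ≡ 9·5 = 45 ≡ 1 (mod 11).
    Then x = 13 + 16·1 = 29, valid modulo lcm(16, 11) = 176: x ≡ 29 (mod 176).
  Combine with x ≡ 2 (mod 3); new modulus lcm = 528.
    Write x = 29 + 176·t and substitute into x ≡ 2 (mod 3): 176·t ≡ 2 − 29 = -27 (mod 3).
    Reduce coefficients mod 3: 2·t ≡ 0 (mod 3).
    The inverse of 2 mod 3 is 2 (since 2·2 = 4 = 1·3 + 1), so t ≡ 2·0 = 0 ≡ 0 (mod 3).
    Then x = 29 + 176·0 = 29, valid modulo lcm(176, 3) = 528: x ≡ 29 (mod 528).
  Combine with x ≡ 10 (mod 19); new modulus lcm = 10032.
    Write x = 29 + 528·t and substitute into x ≡ 10 (mod 19): 528·t ≡ 10 − 29 = -19 (mod 19).
    Reduce coefficients mod 19: 15·t ≡ 0 (mod 19).
    The inverse of 15 mod 19 is 14 (since 15·14 = 210 = 11·19 + 1), so t ≡ 14·0 = 0 ≡ 0 (mod 19).
    Then x = 29 + 528·0 = 29, valid modulo lcm(528, 19) = 10032: x ≡ 29 (mod 10032).
  Combine with x ≡ 7 (mod 13); new modulus lcm = 130416.
    Write x = 29 + 10032·t and substitute into x ≡ 7 (mod 13): 10032·t ≡ 7 − 29 = -22 (mod 13).
    Reduce coefficients mod 13: 9·t ≡ 4 (mod 13).
    The inverse of 9 mod 13 is 3 (since 9·3 = 27 = 2·13 + 1), so t ≡ 3·4 = 12 ≡ 12 (mod 13).
    Then x = 29 + 10032·12 = 120413, valid modulo lcm(10032, 13) = 130416: x ≡ 120413 (mod 130416).
Verify against each original: 120413 mod 16 = 13, 120413 mod 11 = 7, 120413 mod 3 = 2, 120413 mod 19 = 10, 120413 mod 13 = 7.

x ≡ 120413 (mod 130416).


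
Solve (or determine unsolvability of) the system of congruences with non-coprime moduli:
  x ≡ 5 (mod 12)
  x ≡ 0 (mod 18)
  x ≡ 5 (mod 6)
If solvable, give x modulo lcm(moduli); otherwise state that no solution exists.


Moduli 12, 18, 6 are not pairwise coprime, so CRT works modulo lcm(m_i) when all pairwise compatibility conditions hold.
Pairwise compatibility: gcd(m_i, m_j) must divide a_i - a_j for every pair.
Merge one congruence at a time:
  Start: x ≡ 5 (mod 12).
  Combine with x ≡ 0 (mod 18): gcd(12, 18) = 6, and 0 - 5 = -5 is NOT divisible by 6.
    ⇒ system is inconsistent (no integer solution).

No solution (the system is inconsistent).


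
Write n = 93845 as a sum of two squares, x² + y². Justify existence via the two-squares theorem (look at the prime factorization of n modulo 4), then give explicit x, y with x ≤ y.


Step 1: Factor n = 93845 = 5 · 137^2.
Step 2: Check the mod-4 condition on each prime factor: 5 ≡ 1 (mod 4), exponent 1; 137 ≡ 1 (mod 4), exponent 2.
All primes ≡ 3 (mod 4) appear to even exponent (or don't appear), so by the two-squares theorem n IS expressible as a sum of two squares.
Step 3: Build a representation. Here n = 5 · 137 · 137 is a product of primes ≡ 1 (mod 4). Each prime p ≡ 1 (mod 4) is itself a sum of two squares; find a² by testing p − a² for a perfect square:
  5: 5 − 1² = 4 = 2² ⇒ 5 = 1² + 2².
  137: 137 − 1² = 136, 137 − 2² = 133, 137 − 3² = 128, 137 − 4² = 121 = 11² ⇒ 137 = 4² + 11².
  Combine using the Brahmagupta–Fibonacci identity (a² + b²)(c² + d²) = (ac − bd)² + (ad + bc)² = (ac + bd)² + (ad − bc)²:
  5 · 137 = 685: from (1² + 2²)(4² + 11²), take (1·4 − 2·11, 1·11 + 2·4) = (4 − 22, 11 + 8) = (-18, 19); dropping signs (only squares matter) gives (18, 19); check 18² + 19² = 324 + 361 = 685 ✓.
  685 · 137 = 93845: from (18² + 19²)(4² + 11²), take (18·4 − 19·11, 18·11 + 19·4) = (72 − 209, 198 + 76) = (-137, 274); dropping signs (only squares matter) gives (137, 274); check 137² + 274² = 18769 + 75076 = 93845 ✓.
Step 4: Order so x ≤ y and verify: 137² + 274² = 18769 + 75076 = 93845 = n. ✓

n = 93845 = 137² + 274² (one valid representation with x ≤ y).


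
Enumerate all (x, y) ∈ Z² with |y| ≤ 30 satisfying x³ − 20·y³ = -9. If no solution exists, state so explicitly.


The equation is x³ - 20y³ = -9. For fixed y, x³ = 20·y³ − 9, so a solution requires the RHS to be a perfect cube.
Strategy: iterate y from -30 to 30, compute RHS = 20·y³ − 9, and check whether it is a (positive or negative) perfect cube.
Check small values of y:
  y = 0: RHS = -9 is not a perfect cube.
  y = 1: RHS = 11 is not a perfect cube.
  y = -1: RHS = -29 is not a perfect cube.
  y = 2: RHS = 151 is not a perfect cube.
  y = -2: RHS = -169 is not a perfect cube.
  y = 3: RHS = 531 is not a perfect cube.
  y = -3: RHS = -549 is not a perfect cube.
Continuing the search up to |y| = 30 finds no solutions either.
No (x, y) in the scanned range satisfies the equation.

No integer solutions with |y| ≤ 30.


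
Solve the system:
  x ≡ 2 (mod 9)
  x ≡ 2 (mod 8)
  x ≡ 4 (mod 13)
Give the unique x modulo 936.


Moduli 9, 8, 13 are pairwise coprime; by CRT there is a unique solution modulo M = 9 · 8 · 13 = 936.
Solve pairwise, accumulating the modulus:
  Start with x ≡ 2 (mod 9).
  Combine with x ≡ 2 (mod 8): since gcd(9, 8) = 1, we get a unique residue mod 72.
    Write x = 2 + 9·t and substitute into x ≡ 2 (mod 8): 9·t ≡ 2 − 2 = 0 (mod 8).
    Reduce coefficients mod 8: 1·t ≡ 0 (mod 8).
    So t ≡ 0 (mod 8).
    Then x = 2 + 9·0 = 2, valid modulo lcm(9, 8) = 72: x ≡ 2 (mod 72).
  Combine with x ≡ 4 (mod 13): since gcd(72, 13) = 1, we get a unique residue mod 936.
    Write x = 2 + 72·t and substitute into x ≡ 4 (mod 13): 72·t ≡ 4 − 2 = 2 (mod 13).
    Reduce coefficients mod 13: 7·t ≡ 2 (mod 13).
    The inverse of 7 mod 13 is 2 (since 7·2 = 14 = 1·13 + 1), so t ≡ 2·2 = 4 ≡ 4 (mod 13).
    Then x = 2 + 72·4 = 290, valid modulo lcm(72, 13) = 936: x ≡ 290 (mod 936).
Verify: 290 mod 9 = 2 ✓, 290 mod 8 = 2 ✓, 290 mod 13 = 4 ✓.

x ≡ 290 (mod 936).


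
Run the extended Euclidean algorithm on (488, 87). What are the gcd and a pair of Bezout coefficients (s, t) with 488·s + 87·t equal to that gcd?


Euclidean algorithm on (488, 87) — divide until remainder is 0:
  488 = 5 · 87 + 53
  87 = 1 · 53 + 34
  53 = 1 · 34 + 19
  34 = 1 · 19 + 15
  19 = 1 · 15 + 4
  15 = 3 · 4 + 3
  4 = 1 · 3 + 1
  3 = 3 · 1 + 0
gcd(488, 87) = 1.
Track Bezout coefficients alongside the remainders: start with r₀ = 488 = a·1 + b·0 (s = 1, t = 0) and r₁ = 87 = a·0 + b·1 (s = 0, t = 1); each new remainder r_{k+1} = r_{k-1} − q_k·r_k inherits s_{k+1} = s_{k-1} − q_k·s_k, t_{k+1} = t_{k-1} − q_k·t_k, so r_k = a·s_k + b·t_k at every step:
  q = 5: r = 53, s = 1 − 5·0 = 1, t = 0 − 5·1 = -5  (check: 488·1 + 87·(-5) = 53)
  q = 1: r = 34, s = 0 − 1·1 = -1, t = 1 − 1·(-5) = 6  (check: 488·(-1) + 87·6 = 34)
  q = 1: r = 19, s = 1 − 1·(-1) = 2, t = -5 − 1·6 = -11  (check: 488·2 + 87·(-11) = 19)
  q = 1: r = 15, s = -1 − 1·2 = -3, t = 6 − 1·(-11) = 17  (check: 488·(-3) + 87·17 = 15)
  q = 1: r = 4, s = 2 − 1·(-3) = 5, t = -11 − 1·17 = -28  (check: 488·5 + 87·(-28) = 4)
  q = 3: r = 3, s = -3 − 3·5 = -18, t = 17 − 3·(-28) = 101  (check: 488·(-18) + 87·101 = 3)
  q = 1: r = 1, s = 5 − 1·(-18) = 23, t = -28 − 1·101 = -129  (check: 488·23 + 87·(-129) = 1)
The row with r = 1 (the gcd) gives the Bezout coefficients s = 23, t = -129.
Result: 488 · (23) + 87 · (-129) = 1.

gcd(488, 87) = 1; s = 23, t = -129 (check: 488·23 + 87·(-129) = 1).


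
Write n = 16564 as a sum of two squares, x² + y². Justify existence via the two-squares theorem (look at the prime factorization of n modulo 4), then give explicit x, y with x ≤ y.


Step 1: Factor n = 16564 = 2^2 · 41 · 101.
Step 2: Check the mod-4 condition on each prime factor: 2 = 2 (special); 41 ≡ 1 (mod 4), exponent 1; 101 ≡ 1 (mod 4), exponent 1.
All primes ≡ 3 (mod 4) appear to even exponent (or don't appear), so by the two-squares theorem n IS expressible as a sum of two squares.
Step 3: Build a representation. Group n = k² · m with k = 2 and m = 41 · 101 = 4141 (a product of primes ≡ 1 (mod 4)); a representation of m scales to one of n via (k·x)² + (k·y)² = k²(x² + y²). Each prime p ≡ 1 (mod 4) is itself a sum of two squares; find a² by testing p − a² for a perfect square:
  41: 41 − 1² = 40, 41 − 2² = 37, 41 − 3² = 32, 41 − 4² = 25 = 5² ⇒ 41 = 4² + 5².
  101: 101 − 1² = 100 = 10² ⇒ 101 = 1² + 10².
  Combine using the Brahmagupta–Fibonacci identity (a² + b²)(c² + d²) = (ac − bd)² + (ad + bc)² = (ac + bd)² + (ad − bc)²:
  41 · 101 = 4141: from (4² + 5²)(1² + 10²), take (4·1 − 5·10, 4·10 + 5·1) = (4 − 50, 40 + 5) = (-46, 45); dropping signs (only squares matter) gives (46, 45); check 46² + 45² = 2116 + 2025 = 4141 ✓.
  Scale by k = 2: (2·46, 2·45) = (92, 90).
Step 4: Order so x ≤ y and verify: 90² + 92² = 8100 + 8464 = 16564 = n. ✓

n = 16564 = 90² + 92² (one valid representation with x ≤ y).


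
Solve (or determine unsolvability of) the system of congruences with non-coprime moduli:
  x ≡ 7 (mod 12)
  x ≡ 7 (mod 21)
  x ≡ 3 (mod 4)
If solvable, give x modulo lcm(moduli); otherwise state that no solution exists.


Moduli 12, 21, 4 are not pairwise coprime, so CRT works modulo lcm(m_i) when all pairwise compatibility conditions hold.
Pairwise compatibility: gcd(m_i, m_j) must divide a_i - a_j for every pair.
Merge one congruence at a time:
  Start: x ≡ 7 (mod 12).
  Combine with x ≡ 7 (mod 21): gcd(12, 21) = 3; 7 - 7 = 0, which IS divisible by 3, so compatible.
    Write x = 7 + 12·t and substitute into x ≡ 7 (mod 21): 12·t ≡ 7 − 7 = 0 (mod 21).
    Divide the congruence (and modulus) by g = 3: 4·t ≡ 0 (mod 7).
    The inverse of 4 mod 7 is 2 (since 4·2 = 8 = 1·7 + 1), so t ≡ 2·0 = 0 ≡ 0 (mod 7).
    Then x = 7 + 12·0 = 7, valid modulo lcm(12, 21) = 84: x ≡ 7 (mod 84).
  Combine with x ≡ 3 (mod 4): gcd(84, 4) = 4; 3 - 7 = -4, which IS divisible by 4, so compatible.
    Write x = 7 + 84·t and substitute into x ≡ 3 (mod 4): 84·t ≡ 3 − 7 = -4 (mod 4).
    Divide the congruence (and modulus) by g = 4: 21·t ≡ -1 (mod 1).
    Modulo 1 every t works; take t = 0.
    Then x = 7 + 84·0 = 7, valid modulo lcm(84, 4) = 84: x ≡ 7 (mod 84).
Verify: 7 mod 12 = 7, 7 mod 21 = 7, 7 mod 4 = 3.

x ≡ 7 (mod 84).


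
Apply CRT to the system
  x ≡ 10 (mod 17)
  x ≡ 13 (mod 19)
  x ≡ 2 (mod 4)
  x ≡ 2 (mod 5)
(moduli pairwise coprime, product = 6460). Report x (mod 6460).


Product of moduli M = 17 · 19 · 4 · 5 = 6460.
Merge one congruence at a time:
  Start: x ≡ 10 (mod 17).
  Combine with x ≡ 13 (mod 19); new modulus lcm = 323.
    Write x = 10 + 17·t and substitute into x ≡ 13 (mod 19): 17·t ≡ 13 − 10 = 3 (mod 19).
    The inverse of 17 mod 19 is 9 (since 17·9 = 153 = 8·19 + 1), so t ≡ 9·3 = 27 ≡ 8 (mod 19).
    Then x = 10 + 17·8 = 146, valid modulo lcm(17, 19) = 323: x ≡ 146 (mod 323).
  Combine with x ≡ 2 (mod 4); new modulus lcm = 1292.
    Write x = 146 + 323·t and substitute into x ≡ 2 (mod 4): 323·t ≡ 2 − 146 = -144 (mod 4).
    Reduce coefficients mod 4: 3·t ≡ 0 (mod 4).
    The inverse of 3 mod 4 is 3 (since 3·3 = 9 = 2·4 + 1), so t ≡ 3·0 = 0 ≡ 0 (mod 4).
    Then x = 146 + 323·0 = 146, valid modulo lcm(323, 4) = 1292: x ≡ 146 (mod 1292).
  Combine with x ≡ 2 (mod 5); new modulus lcm = 6460.
    Write x = 146 + 1292·t and substitute into x ≡ 2 (mod 5): 1292·t ≡ 2 − 146 = -144 (mod 5).
    Reduce coefficients mod 5: 2·t ≡ 1 (mod 5).
    The inverse of 2 mod 5 is 3 (since 2·3 = 6 = 1·5 + 1), so t ≡ 3·1 = 3 ≡ 3 (mod 5).
    Then x = 146 + 1292·3 = 4022, valid modulo lcm(1292, 5) = 6460: x ≡ 4022 (mod 6460).
Verify against each original: 4022 mod 17 = 10, 4022 mod 19 = 13, 4022 mod 4 = 2, 4022 mod 5 = 2.

x ≡ 4022 (mod 6460).


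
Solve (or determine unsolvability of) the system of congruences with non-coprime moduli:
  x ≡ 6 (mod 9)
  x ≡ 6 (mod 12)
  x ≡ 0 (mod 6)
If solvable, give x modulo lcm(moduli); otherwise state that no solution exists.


Moduli 9, 12, 6 are not pairwise coprime, so CRT works modulo lcm(m_i) when all pairwise compatibility conditions hold.
Pairwise compatibility: gcd(m_i, m_j) must divide a_i - a_j for every pair.
Merge one congruence at a time:
  Start: x ≡ 6 (mod 9).
  Combine with x ≡ 6 (mod 12): gcd(9, 12) = 3; 6 - 6 = 0, which IS divisible by 3, so compatible.
    Write x = 6 + 9·t and substitute into x ≡ 6 (mod 12): 9·t ≡ 6 − 6 = 0 (mod 12).
    Divide the congruence (and modulus) by g = 3: 3·t ≡ 0 (mod 4).
    The inverse of 3 mod 4 is 3 (since 3·3 = 9 = 2·4 + 1), so t ≡ 3·0 = 0 ≡ 0 (mod 4).
    Then x = 6 + 9·0 = 6, valid modulo lcm(9, 12) = 36: x ≡ 6 (mod 36).
  Combine with x ≡ 0 (mod 6): gcd(36, 6) = 6; 0 - 6 = -6, which IS divisible by 6, so compatible.
    Write x = 6 + 36·t and substitute into x ≡ 0 (mod 6): 36·t ≡ 0 − 6 = -6 (mod 6).
    Divide the congruence (and modulus) by g = 6: 6·t ≡ -1 (mod 1).
    Modulo 1 every t works; take t = 0.
    Then x = 6 + 36·0 = 6, valid modulo lcm(36, 6) = 36: x ≡ 6 (mod 36).
Verify: 6 mod 9 = 6, 6 mod 12 = 6, 6 mod 6 = 0.

x ≡ 6 (mod 36).
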